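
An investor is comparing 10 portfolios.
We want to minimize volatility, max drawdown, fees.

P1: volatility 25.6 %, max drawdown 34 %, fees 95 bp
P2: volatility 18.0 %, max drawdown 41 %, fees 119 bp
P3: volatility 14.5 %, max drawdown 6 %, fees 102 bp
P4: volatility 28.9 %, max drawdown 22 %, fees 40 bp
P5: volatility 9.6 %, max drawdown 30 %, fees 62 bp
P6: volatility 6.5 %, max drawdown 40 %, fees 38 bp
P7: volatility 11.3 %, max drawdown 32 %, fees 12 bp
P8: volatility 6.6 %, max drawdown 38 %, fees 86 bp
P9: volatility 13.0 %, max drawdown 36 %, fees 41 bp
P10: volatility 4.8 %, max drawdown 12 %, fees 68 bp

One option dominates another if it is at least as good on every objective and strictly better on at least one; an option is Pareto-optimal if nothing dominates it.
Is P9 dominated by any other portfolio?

Yes

P7 vs P9: volatility 11.3≤13.0, max drawdown 32≤36, fees 12≤41 — P7 is at least as good on every objective and strictly better on at least one, so P7 dominates P9.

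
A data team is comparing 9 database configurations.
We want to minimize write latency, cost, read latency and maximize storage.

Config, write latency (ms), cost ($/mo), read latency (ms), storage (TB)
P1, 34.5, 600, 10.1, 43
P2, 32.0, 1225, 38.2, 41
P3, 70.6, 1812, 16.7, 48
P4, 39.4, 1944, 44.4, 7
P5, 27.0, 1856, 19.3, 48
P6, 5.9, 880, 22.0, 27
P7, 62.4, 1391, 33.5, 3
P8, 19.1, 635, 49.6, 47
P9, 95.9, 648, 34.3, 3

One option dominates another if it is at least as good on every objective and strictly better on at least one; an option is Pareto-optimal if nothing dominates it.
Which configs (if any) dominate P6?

P1: worse on write latency (34.5 vs 5.9).
P2: worse on write latency (32.0 vs 5.9).
P3: worse on write latency (70.6 vs 5.9).
P4: worse on write latency (39.4 vs 5.9).
P5: worse on write latency (27.0 vs 5.9).
P7: worse on write latency (62.4 vs 5.9).
P8: worse on write latency (19.1 vs 5.9).
P9: worse on write latency (95.9 vs 5.9).
No option dominates P6.

none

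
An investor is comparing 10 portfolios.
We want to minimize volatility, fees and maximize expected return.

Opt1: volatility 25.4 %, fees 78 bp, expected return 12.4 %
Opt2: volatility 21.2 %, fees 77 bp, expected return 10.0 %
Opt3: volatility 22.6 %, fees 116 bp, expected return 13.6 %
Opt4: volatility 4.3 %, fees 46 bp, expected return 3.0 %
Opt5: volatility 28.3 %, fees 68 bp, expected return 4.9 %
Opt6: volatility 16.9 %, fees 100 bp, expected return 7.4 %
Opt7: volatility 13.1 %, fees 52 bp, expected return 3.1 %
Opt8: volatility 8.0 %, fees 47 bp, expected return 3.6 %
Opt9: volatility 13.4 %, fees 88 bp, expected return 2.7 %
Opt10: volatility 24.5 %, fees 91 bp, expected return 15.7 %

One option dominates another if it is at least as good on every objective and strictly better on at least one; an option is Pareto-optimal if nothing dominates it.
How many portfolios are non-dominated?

8

Opt1: not dominated.
Opt2: not dominated.
Opt3: not dominated.
Opt4: not dominated (best volatility).
Opt5: not dominated.
Opt6: not dominated.
Opt7: dominated by Opt8 (volatility 8.0≤13.1, fees 47≤52, expected return 3.6≥3.1).
Opt8: not dominated.
Opt9: dominated by Opt4 (volatility 4.3≤13.4, fees 46≤88, expected return 3.0≥2.7).
Opt10: not dominated (best expected return).
Pareto-optimal: Opt1, Opt2, Opt3, Opt4, Opt5, Opt6, Opt8, Opt10 → 8.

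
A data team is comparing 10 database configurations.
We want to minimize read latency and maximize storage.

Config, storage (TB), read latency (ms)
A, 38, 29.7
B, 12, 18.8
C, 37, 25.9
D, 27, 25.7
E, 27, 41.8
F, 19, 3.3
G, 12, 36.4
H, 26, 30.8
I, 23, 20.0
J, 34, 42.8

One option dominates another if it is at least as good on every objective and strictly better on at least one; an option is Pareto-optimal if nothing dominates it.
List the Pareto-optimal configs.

A, C, D, F, I

A: not dominated (best storage).
B: dominated by F (storage 19≥12, read latency 3.3≤18.8).
C: not dominated.
D: not dominated.
E: dominated by A (storage 38≥27, read latency 29.7≤41.8).
F: not dominated (best read latency).
G: dominated by A (storage 38≥12, read latency 29.7≤36.4).
H: dominated by A (storage 38≥26, read latency 29.7≤30.8).
I: not dominated.
J: dominated by A (storage 38≥34, read latency 29.7≤42.8).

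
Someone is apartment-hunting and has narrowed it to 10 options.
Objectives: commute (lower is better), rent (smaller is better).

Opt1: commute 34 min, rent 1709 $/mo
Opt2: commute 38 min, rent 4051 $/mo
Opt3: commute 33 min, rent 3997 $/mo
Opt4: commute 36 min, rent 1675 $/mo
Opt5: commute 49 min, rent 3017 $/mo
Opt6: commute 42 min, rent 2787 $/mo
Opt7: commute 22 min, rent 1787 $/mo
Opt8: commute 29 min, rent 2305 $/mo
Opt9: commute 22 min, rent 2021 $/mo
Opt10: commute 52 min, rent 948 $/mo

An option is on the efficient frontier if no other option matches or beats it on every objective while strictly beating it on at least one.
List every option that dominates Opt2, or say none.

Opt1, Opt3, Opt4, Opt7, Opt8, Opt9

Opt1: commute 34≤38, rent 1709≤4051 — dominates Opt2.
Opt3: commute 33≤38, rent 3997≤4051 — dominates Opt2.
Opt4: commute 36≤38, rent 1675≤4051 — dominates Opt2.
Opt7: commute 22≤38, rent 1787≤4051 — dominates Opt2.
Opt8: commute 29≤38, rent 2305≤4051 — dominates Opt2.
Opt9: commute 22≤38, rent 2021≤4051 — dominates Opt2.
Others (Opt5, Opt6, Opt10) are each worse than Opt2 on at least one objective.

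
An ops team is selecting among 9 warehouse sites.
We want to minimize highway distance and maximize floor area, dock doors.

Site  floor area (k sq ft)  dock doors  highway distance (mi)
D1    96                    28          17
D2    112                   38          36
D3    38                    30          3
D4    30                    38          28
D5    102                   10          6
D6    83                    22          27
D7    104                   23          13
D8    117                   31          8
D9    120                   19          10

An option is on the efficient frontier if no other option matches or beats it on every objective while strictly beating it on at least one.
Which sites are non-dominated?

D2, D3, D4, D5, D8, D9

D1: dominated by D8 (floor area 117≥96, dock doors 31≥28, highway distance 8≤17).
D2: not dominated.
D3: not dominated (best highway distance).
D4: not dominated.
D5: not dominated.
D6: dominated by D1 (floor area 96≥83, dock doors 28≥22, highway distance 17≤27).
D7: dominated by D8 (floor area 117≥104, dock doors 31≥23, highway distance 8≤13).
D8: not dominated.
D9: not dominated (best floor area).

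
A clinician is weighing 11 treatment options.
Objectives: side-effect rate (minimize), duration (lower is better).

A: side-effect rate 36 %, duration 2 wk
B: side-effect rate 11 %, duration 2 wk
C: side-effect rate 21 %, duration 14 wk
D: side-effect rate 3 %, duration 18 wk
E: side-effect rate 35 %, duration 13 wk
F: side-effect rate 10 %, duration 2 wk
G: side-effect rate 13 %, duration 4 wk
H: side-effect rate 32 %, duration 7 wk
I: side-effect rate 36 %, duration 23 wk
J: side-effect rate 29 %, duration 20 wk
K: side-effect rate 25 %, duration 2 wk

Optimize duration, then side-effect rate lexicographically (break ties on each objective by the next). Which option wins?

F

First minimize duration: best is 2, kept {A, B, F, K}.
Then minimize side-effect rate: best is 10, kept {F}.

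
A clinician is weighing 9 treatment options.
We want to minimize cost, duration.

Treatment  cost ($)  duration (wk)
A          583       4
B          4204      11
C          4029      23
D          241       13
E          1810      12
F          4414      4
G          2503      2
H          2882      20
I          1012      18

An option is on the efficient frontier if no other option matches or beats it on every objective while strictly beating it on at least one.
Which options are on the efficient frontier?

A: not dominated.
B: dominated by A (cost 583≤4204, duration 4≤11).
C: dominated by A (cost 583≤4029, duration 4≤23).
D: not dominated (best cost).
E: dominated by A (cost 583≤1810, duration 4≤12).
F: dominated by A (cost 583≤4414, duration 4≤4).
G: not dominated (best duration).
H: dominated by A (cost 583≤2882, duration 4≤20).
I: dominated by A (cost 583≤1012, duration 4≤18).

A, D, G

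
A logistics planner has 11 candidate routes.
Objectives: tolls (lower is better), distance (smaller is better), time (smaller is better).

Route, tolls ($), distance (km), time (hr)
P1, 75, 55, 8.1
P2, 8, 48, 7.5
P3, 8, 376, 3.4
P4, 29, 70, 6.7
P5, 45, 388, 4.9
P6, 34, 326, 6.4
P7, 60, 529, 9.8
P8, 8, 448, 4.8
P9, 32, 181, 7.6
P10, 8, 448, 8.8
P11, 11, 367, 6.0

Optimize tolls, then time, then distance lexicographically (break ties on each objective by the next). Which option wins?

First minimize tolls: best is 8, kept {P2, P3, P8, P10}.
Then minimize time: best is 3.4, kept {P3}.

P3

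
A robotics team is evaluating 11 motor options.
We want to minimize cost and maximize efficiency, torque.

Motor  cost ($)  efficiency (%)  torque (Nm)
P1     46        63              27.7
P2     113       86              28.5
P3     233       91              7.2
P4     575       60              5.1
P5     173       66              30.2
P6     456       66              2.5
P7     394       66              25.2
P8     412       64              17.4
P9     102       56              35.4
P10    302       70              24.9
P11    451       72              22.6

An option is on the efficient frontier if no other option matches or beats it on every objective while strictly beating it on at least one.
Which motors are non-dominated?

P1: not dominated (best cost).
P2: not dominated.
P3: not dominated (best efficiency).
P4: dominated by P1 (cost 46≤575, efficiency 63≥60, torque 27.7≥5.1).
P5: not dominated.
P6: dominated by P2 (cost 113≤456, efficiency 86≥66, torque 28.5≥2.5).
P7: dominated by P2 (cost 113≤394, efficiency 86≥66, torque 28.5≥25.2).
P8: dominated by P2 (cost 113≤412, efficiency 86≥64, torque 28.5≥17.4).
P9: not dominated (best torque).
P10: dominated by P2 (cost 113≤302, efficiency 86≥70, torque 28.5≥24.9).
P11: dominated by P2 (cost 113≤451, efficiency 86≥72, torque 28.5≥22.6).

P1, P2, P3, P5, P9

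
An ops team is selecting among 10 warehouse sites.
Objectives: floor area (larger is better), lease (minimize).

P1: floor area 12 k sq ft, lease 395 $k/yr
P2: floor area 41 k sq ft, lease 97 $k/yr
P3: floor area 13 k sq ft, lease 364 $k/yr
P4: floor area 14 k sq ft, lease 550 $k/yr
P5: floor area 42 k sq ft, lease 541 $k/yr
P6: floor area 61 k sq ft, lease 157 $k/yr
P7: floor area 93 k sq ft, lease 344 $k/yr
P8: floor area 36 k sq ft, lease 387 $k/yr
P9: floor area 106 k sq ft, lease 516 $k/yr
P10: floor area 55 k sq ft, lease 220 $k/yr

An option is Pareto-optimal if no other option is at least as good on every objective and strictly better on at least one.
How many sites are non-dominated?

P1: dominated by P2 (floor area 41≥12, lease 97≤395).
P2: not dominated (best lease).
P3: dominated by P2 (floor area 41≥13, lease 97≤364).
P4: dominated by P2 (floor area 41≥14, lease 97≤550).
P5: dominated by P6 (floor area 61≥42, lease 157≤541).
P6: not dominated.
P7: not dominated.
P8: dominated by P2 (floor area 41≥36, lease 97≤387).
P9: not dominated (best floor area).
P10: dominated by P6 (floor area 61≥55, lease 157≤220).
Pareto-optimal: P2, P6, P7, P9 → 4.

4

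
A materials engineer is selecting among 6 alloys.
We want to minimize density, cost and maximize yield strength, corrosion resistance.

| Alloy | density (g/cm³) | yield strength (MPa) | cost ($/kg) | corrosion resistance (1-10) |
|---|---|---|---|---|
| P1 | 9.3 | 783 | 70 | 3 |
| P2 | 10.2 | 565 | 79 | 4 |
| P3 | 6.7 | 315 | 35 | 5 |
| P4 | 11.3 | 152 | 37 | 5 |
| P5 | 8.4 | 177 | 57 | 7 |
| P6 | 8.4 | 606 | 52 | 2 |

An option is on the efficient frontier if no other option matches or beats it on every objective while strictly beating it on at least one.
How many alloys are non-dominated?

5

P1: not dominated (best yield strength).
P2: not dominated.
P3: not dominated (best density).
P4: dominated by P3 (density 6.7≤11.3, yield strength 315≥152, cost 35≤37, corrosion resistance 5≥5).
P5: not dominated (best corrosion resistance).
P6: not dominated.
Pareto-optimal: P1, P2, P3, P5, P6 → 5.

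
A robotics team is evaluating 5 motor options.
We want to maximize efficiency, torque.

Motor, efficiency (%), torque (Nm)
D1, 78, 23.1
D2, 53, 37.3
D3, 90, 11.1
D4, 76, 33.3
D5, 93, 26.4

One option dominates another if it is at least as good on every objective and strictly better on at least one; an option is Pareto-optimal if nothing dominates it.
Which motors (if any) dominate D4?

D1: worse on torque (23.1 vs 33.3).
D2: worse on efficiency (53 vs 76).
D3: worse on torque (11.1 vs 33.3).
D5: worse on torque (26.4 vs 33.3).
No option dominates D4.

none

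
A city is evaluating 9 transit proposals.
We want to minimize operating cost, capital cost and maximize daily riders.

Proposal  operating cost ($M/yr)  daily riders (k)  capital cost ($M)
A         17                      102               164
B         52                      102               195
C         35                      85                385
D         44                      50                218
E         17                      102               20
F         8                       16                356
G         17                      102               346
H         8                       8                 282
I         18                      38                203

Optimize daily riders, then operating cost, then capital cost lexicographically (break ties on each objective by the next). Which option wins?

First maximize daily riders: best is 102, kept {A, B, E, G}.
Then minimize operating cost: best is 17, kept {A, E, G}.
Then minimize capital cost: best is 20, kept {E}.

E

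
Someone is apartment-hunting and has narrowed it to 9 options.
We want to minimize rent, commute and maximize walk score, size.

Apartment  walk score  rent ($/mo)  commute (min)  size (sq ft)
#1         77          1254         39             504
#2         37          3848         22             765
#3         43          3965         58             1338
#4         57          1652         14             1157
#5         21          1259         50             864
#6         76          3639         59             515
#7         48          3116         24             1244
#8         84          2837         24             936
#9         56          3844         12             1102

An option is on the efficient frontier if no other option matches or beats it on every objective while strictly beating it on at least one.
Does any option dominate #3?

#1: worse on size (504 vs 1338).
#2: worse on walk score (37 vs 43).
#4: worse on size (1157 vs 1338).
#5: worse on walk score (21 vs 43).
#6: worse on commute (59 vs 58).
#7: worse on size (1244 vs 1338).
#8: worse on size (936 vs 1338).
#9: worse on size (1102 vs 1338).
No option is at least as good as #3 on every objective and strictly better on one.

No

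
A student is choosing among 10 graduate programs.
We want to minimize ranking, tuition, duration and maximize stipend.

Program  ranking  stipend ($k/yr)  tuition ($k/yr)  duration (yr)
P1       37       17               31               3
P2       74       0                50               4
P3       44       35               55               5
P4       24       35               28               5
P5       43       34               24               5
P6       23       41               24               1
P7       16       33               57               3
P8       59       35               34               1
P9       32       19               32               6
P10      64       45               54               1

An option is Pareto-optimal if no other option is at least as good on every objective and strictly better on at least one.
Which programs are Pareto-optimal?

P1: dominated by P6 (ranking 23≤37, stipend 41≥17, tuition 24≤31, duration 1≤3).
P2: dominated by P1 (ranking 37≤74, stipend 17≥0, tuition 31≤50, duration 3≤4).
P3: dominated by P4 (ranking 24≤44, stipend 35≥35, tuition 28≤55, duration 5≤5).
P4: dominated by P6 (ranking 23≤24, stipend 41≥35, tuition 24≤28, duration 1≤5).
P5: dominated by P6 (ranking 23≤43, stipend 41≥34, tuition 24≤24, duration 1≤5).
P6: not dominated.
P7: not dominated (best ranking).
P8: dominated by P6 (ranking 23≤59, stipend 41≥35, tuition 24≤34, duration 1≤1).
P9: dominated by P4 (ranking 24≤32, stipend 35≥19, tuition 28≤32, duration 5≤6).
P10: not dominated (best stipend).

P6, P7, P10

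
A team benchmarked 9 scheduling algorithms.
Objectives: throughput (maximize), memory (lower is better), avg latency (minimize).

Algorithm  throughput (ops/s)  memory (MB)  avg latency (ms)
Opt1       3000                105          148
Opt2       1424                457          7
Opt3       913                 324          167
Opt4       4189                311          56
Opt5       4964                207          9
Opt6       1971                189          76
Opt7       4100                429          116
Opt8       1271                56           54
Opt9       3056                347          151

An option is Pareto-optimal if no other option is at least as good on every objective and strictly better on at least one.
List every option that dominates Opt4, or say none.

Opt5: throughput 4964≥4189, memory 207≤311, avg latency 9≤56 — dominates Opt4.
Others (Opt1, Opt2, Opt3, Opt6, Opt7, Opt8, Opt9) are each worse than Opt4 on at least one objective.

Opt5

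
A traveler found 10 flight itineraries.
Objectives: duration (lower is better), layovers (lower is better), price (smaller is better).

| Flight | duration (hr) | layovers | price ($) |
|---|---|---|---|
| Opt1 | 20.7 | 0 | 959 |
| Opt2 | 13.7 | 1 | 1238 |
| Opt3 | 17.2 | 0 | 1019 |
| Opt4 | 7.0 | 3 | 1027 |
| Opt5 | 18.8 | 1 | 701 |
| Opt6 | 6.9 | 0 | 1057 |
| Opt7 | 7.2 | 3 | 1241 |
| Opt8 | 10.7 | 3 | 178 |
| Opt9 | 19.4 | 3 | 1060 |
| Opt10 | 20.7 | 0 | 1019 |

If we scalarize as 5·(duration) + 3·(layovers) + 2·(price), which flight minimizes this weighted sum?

Opt8

Opt1: 5·20.7 + 3·0 + 2·959 = 2021.5
Opt2: 5·13.7 + 3·1 + 2·1238 = 2547.5
Opt3: 5·17.2 + 3·0 + 2·1019 = 2124.0
Opt4: 5·7.0 + 3·3 + 2·1027 = 2098.0
Opt5: 5·18.8 + 3·1 + 2·701 = 1499.0
Opt6: 5·6.9 + 3·0 + 2·1057 = 2148.5
Opt7: 5·7.2 + 3·3 + 2·1241 = 2527.0
Opt8: 5·10.7 + 3·3 + 2·178 = 418.5
Opt9: 5·19.4 + 3·3 + 2·1060 = 2226.0
Opt10: 5·20.7 + 3·0 + 2·1019 = 2141.5
Lowest: Opt8 at 418.5.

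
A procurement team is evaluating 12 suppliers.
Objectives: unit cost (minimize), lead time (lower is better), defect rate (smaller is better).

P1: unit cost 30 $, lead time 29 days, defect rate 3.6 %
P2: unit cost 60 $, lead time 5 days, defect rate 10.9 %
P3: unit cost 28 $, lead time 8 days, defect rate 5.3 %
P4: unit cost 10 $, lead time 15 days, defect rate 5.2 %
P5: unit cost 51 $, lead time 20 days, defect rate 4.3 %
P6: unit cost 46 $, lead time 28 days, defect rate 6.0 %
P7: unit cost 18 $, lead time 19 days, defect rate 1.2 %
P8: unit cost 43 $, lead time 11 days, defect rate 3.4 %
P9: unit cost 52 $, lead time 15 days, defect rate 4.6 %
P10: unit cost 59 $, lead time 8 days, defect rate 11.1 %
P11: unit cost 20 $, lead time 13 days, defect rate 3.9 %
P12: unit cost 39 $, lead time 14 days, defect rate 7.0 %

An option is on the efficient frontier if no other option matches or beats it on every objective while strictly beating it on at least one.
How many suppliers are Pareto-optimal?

6

P1: dominated by P7 (unit cost 18≤30, lead time 19≤29, defect rate 1.2≤3.6).
P2: not dominated (best lead time).
P3: not dominated.
P4: not dominated (best unit cost).
P5: dominated by P7 (unit cost 18≤51, lead time 19≤20, defect rate 1.2≤4.3).
P6: dominated by P3 (unit cost 28≤46, lead time 8≤28, defect rate 5.3≤6.0).
P7: not dominated (best defect rate).
P8: not dominated.
P9: dominated by P8 (unit cost 43≤52, lead time 11≤15, defect rate 3.4≤4.6).
P10: dominated by P3 (unit cost 28≤59, lead time 8≤8, defect rate 5.3≤11.1).
P11: not dominated.
P12: dominated by P3 (unit cost 28≤39, lead time 8≤14, defect rate 5.3≤7.0).
Pareto-optimal: P2, P3, P4, P7, P8, P11 → 6.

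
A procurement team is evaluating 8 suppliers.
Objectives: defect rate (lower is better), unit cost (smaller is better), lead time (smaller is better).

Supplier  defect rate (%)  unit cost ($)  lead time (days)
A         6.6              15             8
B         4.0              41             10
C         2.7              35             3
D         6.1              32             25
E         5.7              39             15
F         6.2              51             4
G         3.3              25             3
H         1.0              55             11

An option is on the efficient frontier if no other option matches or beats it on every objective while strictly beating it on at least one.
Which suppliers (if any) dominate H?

A: worse on defect rate (6.6 vs 1.0).
B: worse on defect rate (4.0 vs 1.0).
C: worse on defect rate (2.7 vs 1.0).
D: worse on defect rate (6.1 vs 1.0).
E: worse on defect rate (5.7 vs 1.0).
F: worse on defect rate (6.2 vs 1.0).
G: worse on defect rate (3.3 vs 1.0).
No option dominates H.

none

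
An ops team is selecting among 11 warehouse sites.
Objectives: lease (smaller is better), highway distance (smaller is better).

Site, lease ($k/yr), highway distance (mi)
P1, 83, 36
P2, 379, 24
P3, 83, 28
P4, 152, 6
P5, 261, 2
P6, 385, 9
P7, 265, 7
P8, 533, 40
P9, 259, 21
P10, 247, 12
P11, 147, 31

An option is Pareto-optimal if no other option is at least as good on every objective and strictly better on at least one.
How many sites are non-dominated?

P1: dominated by P3 (lease 83≤83, highway distance 28≤36).
P2: dominated by P4 (lease 152≤379, highway distance 6≤24).
P3: not dominated.
P4: not dominated.
P5: not dominated (best highway distance).
P6: dominated by P4 (lease 152≤385, highway distance 6≤9).
P7: dominated by P4 (lease 152≤265, highway distance 6≤7).
P8: dominated by P1 (lease 83≤533, highway distance 36≤40).
P9: dominated by P4 (lease 152≤259, highway distance 6≤21).
P10: dominated by P4 (lease 152≤247, highway distance 6≤12).
P11: dominated by P3 (lease 83≤147, highway distance 28≤31).
Pareto-optimal: P3, P4, P5 → 3.

3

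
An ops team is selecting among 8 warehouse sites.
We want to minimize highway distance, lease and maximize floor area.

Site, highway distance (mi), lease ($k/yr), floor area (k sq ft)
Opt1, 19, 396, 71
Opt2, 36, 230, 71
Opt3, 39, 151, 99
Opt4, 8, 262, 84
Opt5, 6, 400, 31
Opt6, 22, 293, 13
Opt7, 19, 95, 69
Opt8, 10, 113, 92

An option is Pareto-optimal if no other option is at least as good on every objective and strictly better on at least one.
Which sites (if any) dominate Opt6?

Opt4, Opt7, Opt8

Opt4: highway distance 8≤22, lease 262≤293, floor area 84≥13 — dominates Opt6.
Opt7: highway distance 19≤22, lease 95≤293, floor area 69≥13 — dominates Opt6.
Opt8: highway distance 10≤22, lease 113≤293, floor area 92≥13 — dominates Opt6.
Others (Opt1, Opt2, Opt3, Opt5) are each worse than Opt6 on at least one objective.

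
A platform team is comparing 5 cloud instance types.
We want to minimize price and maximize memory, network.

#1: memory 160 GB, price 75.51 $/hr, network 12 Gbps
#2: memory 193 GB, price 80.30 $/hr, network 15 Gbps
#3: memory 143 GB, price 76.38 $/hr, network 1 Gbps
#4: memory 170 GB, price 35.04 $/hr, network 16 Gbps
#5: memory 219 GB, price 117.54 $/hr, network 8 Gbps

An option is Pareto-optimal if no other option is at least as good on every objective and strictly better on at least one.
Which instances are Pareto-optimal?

#2, #4, #5

#1: dominated by #4 (memory 170≥160, price 35.04≤75.51, network 16≥12).
#2: not dominated.
#3: dominated by #1 (memory 160≥143, price 75.51≤76.38, network 12≥1).
#4: not dominated (best price).
#5: not dominated (best memory).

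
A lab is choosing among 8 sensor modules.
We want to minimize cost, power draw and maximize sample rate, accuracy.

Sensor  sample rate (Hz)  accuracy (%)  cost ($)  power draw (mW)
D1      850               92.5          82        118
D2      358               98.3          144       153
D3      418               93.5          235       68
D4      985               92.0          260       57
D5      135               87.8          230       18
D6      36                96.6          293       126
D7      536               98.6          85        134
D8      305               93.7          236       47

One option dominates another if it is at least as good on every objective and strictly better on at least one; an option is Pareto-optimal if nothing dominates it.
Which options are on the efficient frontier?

D1: not dominated (best cost).
D2: dominated by D7 (sample rate 536≥358, accuracy 98.6≥98.3, cost 85≤144, power draw 134≤153).
D3: not dominated.
D4: not dominated (best sample rate).
D5: not dominated (best power draw).
D6: not dominated.
D7: not dominated (best accuracy).
D8: not dominated.

D1, D3, D4, D5, D6, D7, D8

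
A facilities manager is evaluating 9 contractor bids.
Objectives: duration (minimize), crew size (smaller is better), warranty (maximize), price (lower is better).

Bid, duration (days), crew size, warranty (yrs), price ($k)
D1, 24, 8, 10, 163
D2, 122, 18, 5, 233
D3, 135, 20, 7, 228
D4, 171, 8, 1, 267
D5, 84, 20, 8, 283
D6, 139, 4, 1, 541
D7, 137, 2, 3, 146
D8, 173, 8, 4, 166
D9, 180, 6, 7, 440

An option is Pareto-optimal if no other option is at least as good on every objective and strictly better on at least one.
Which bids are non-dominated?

D1: not dominated (best duration).
D2: dominated by D1 (duration 24≤122, crew size 8≤18, warranty 10≥5, price 163≤233).
D3: dominated by D1 (duration 24≤135, crew size 8≤20, warranty 10≥7, price 163≤228).
D4: dominated by D1 (duration 24≤171, crew size 8≤8, warranty 10≥1, price 163≤267).
D5: dominated by D1 (duration 24≤84, crew size 8≤20, warranty 10≥8, price 163≤283).
D6: dominated by D7 (duration 137≤139, crew size 2≤4, warranty 3≥1, price 146≤541).
D7: not dominated (best crew size).
D8: dominated by D1 (duration 24≤173, crew size 8≤8, warranty 10≥4, price 163≤166).
D9: not dominated.

D1, D7, D9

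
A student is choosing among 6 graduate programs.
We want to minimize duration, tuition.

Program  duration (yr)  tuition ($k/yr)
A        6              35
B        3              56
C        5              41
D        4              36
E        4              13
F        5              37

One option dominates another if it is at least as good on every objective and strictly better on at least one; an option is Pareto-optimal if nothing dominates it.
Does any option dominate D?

E vs D: duration 4≤4, tuition 13≤36 — E is at least as good on every objective and strictly better on at least one, so E dominates D.

Yes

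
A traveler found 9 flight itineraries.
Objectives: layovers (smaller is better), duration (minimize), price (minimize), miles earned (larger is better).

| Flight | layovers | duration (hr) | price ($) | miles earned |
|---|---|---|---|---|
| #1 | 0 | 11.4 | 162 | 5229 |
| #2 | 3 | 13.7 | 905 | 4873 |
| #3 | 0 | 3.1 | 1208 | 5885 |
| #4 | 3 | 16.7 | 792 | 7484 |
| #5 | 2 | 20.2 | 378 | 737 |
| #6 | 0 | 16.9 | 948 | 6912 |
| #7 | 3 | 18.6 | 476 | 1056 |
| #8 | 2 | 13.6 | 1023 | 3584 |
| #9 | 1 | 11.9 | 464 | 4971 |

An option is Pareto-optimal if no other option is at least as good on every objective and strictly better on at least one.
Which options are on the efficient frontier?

#1, #3, #4, #6

#1: not dominated (best price).
#2: dominated by #1 (layovers 0≤3, duration 11.4≤13.7, price 162≤905, miles earned 5229≥4873).
#3: not dominated (best duration).
#4: not dominated (best miles earned).
#5: dominated by #1 (layovers 0≤2, duration 11.4≤20.2, price 162≤378, miles earned 5229≥737).
#6: not dominated.
#7: dominated by #1 (layovers 0≤3, duration 11.4≤18.6, price 162≤476, miles earned 5229≥1056).
#8: dominated by #1 (layovers 0≤2, duration 11.4≤13.6, price 162≤1023, miles earned 5229≥3584).
#9: dominated by #1 (layovers 0≤1, duration 11.4≤11.9, price 162≤464, miles earned 5229≥4971).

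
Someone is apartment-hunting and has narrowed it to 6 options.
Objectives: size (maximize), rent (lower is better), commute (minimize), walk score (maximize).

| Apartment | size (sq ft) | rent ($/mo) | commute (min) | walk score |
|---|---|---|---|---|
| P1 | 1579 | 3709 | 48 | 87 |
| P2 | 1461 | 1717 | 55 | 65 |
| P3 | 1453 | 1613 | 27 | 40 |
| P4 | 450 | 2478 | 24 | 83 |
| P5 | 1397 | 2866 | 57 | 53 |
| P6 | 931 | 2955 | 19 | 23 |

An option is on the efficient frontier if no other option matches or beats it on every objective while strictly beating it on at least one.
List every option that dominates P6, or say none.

none

P1: worse on rent (3709 vs 2955).
P2: worse on commute (55 vs 19).
P3: worse on commute (27 vs 19).
P4: worse on size (450 vs 931).
P5: worse on commute (57 vs 19).
No option dominates P6.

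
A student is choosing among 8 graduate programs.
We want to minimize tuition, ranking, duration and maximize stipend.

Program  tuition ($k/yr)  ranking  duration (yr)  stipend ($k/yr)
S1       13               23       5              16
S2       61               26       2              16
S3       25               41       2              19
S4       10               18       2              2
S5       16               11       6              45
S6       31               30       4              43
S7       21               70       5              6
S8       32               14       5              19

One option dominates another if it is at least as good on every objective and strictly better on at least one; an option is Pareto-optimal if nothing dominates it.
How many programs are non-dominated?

7

S1: not dominated.
S2: not dominated.
S3: not dominated.
S4: not dominated (best tuition).
S5: not dominated (best ranking).
S6: not dominated.
S7: dominated by S1 (tuition 13≤21, ranking 23≤70, duration 5≤5, stipend 16≥6).
S8: not dominated.
Pareto-optimal: S1, S2, S3, S4, S5, S6, S8 → 7.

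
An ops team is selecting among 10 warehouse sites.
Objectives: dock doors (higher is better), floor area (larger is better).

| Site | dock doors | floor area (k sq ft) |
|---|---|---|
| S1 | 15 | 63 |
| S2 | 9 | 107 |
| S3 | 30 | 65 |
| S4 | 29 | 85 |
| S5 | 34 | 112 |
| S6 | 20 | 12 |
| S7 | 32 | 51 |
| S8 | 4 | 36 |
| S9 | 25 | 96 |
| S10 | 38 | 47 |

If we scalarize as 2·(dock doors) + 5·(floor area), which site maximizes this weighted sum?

S1: 2·15 + 5·63 = 345
S2: 2·9 + 5·107 = 553
S3: 2·30 + 5·65 = 385
S4: 2·29 + 5·85 = 483
S5: 2·34 + 5·112 = 628
S6: 2·20 + 5·12 = 100
S7: 2·32 + 5·51 = 319
S8: 2·4 + 5·36 = 188
S9: 2·25 + 5·96 = 530
S10: 2·38 + 5·47 = 311
Highest: S5 at 628.

S5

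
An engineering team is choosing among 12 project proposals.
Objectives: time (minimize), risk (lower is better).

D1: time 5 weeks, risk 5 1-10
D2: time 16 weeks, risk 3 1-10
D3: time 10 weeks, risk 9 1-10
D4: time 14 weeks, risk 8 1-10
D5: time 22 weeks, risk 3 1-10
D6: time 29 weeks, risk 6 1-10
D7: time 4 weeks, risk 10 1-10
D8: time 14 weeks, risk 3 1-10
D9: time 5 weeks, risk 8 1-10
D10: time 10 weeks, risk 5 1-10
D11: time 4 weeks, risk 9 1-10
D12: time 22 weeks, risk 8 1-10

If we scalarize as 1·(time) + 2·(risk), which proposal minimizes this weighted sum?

D1: 1·5 + 2·5 = 15
D2: 1·16 + 2·3 = 22
D3: 1·10 + 2·9 = 28
D4: 1·14 + 2·8 = 30
D5: 1·22 + 2·3 = 28
D6: 1·29 + 2·6 = 41
D7: 1·4 + 2·10 = 24
D8: 1·14 + 2·3 = 20
D9: 1·5 + 2·8 = 21
D10: 1·10 + 2·5 = 20
D11: 1·4 + 2·9 = 22
D12: 1·22 + 2·8 = 38
Lowest: D1 at 15.

D1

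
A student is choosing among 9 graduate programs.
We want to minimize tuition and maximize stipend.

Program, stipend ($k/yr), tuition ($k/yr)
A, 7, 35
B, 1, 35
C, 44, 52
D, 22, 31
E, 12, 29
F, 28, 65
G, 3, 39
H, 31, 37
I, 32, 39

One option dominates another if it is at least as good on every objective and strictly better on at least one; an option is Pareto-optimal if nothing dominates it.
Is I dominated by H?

No

H vs I: H is worse on stipend (31 vs 32), so it does not dominate I.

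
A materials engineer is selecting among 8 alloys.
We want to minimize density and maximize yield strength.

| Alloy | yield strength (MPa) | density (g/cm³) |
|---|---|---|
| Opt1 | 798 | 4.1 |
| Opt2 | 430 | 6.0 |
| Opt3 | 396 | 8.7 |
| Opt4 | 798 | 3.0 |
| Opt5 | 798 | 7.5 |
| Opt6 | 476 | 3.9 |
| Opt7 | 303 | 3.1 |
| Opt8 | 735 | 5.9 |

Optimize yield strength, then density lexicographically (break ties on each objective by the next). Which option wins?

Opt4

First maximize yield strength: best is 798, kept {Opt1, Opt4, Opt5}.
Then minimize density: best is 3.0, kept {Opt4}.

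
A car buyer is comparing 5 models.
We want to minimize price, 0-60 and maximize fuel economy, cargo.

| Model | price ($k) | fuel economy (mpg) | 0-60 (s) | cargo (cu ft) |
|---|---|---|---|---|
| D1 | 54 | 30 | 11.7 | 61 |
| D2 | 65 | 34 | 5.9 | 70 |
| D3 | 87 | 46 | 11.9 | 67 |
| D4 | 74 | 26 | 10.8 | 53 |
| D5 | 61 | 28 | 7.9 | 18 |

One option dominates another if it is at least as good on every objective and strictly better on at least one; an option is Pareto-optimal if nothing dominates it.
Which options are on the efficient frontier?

D1, D2, D3, D5

D1: not dominated (best price).
D2: not dominated (best 0-60).
D3: not dominated (best fuel economy).
D4: dominated by D2 (price 65≤74, fuel economy 34≥26, 0-60 5.9≤10.8, cargo 70≥53).
D5: not dominated.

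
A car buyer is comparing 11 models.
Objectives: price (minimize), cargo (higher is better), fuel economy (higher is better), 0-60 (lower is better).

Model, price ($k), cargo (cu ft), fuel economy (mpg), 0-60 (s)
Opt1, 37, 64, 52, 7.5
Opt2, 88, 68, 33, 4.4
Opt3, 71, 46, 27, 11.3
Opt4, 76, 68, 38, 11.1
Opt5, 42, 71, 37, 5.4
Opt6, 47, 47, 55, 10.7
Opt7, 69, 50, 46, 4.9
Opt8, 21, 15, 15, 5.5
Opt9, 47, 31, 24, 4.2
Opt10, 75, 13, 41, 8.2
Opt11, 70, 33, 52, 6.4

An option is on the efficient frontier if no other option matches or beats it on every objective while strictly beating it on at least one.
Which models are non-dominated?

Opt1, Opt2, Opt4, Opt5, Opt6, Opt7, Opt8, Opt9, Opt11

Opt1: not dominated.
Opt2: not dominated.
Opt3: dominated by Opt1 (price 37≤71, cargo 64≥46, fuel economy 52≥27, 0-60 7.5≤11.3).
Opt4: not dominated.
Opt5: not dominated (best cargo).
Opt6: not dominated (best fuel economy).
Opt7: not dominated.
Opt8: not dominated (best price).
Opt9: not dominated (best 0-60).
Opt10: dominated by Opt1 (price 37≤75, cargo 64≥13, fuel economy 52≥41, 0-60 7.5≤8.2).
Opt11: not dominated.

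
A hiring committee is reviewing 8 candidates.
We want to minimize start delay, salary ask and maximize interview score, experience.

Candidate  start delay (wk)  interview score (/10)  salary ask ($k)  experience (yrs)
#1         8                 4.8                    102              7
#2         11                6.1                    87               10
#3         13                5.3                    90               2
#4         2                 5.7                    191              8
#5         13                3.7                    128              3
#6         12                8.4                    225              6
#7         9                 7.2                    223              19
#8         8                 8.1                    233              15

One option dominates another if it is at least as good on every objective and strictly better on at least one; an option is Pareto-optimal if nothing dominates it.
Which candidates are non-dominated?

#1, #2, #4, #6, #7, #8

#1: not dominated.
#2: not dominated (best salary ask).
#3: dominated by #2 (start delay 11≤13, interview score 6.1≥5.3, salary ask 87≤90, experience 10≥2).
#4: not dominated (best start delay).
#5: dominated by #1 (start delay 8≤13, interview score 4.8≥3.7, salary ask 102≤128, experience 7≥3).
#6: not dominated (best interview score).
#7: not dominated (best experience).
#8: not dominated.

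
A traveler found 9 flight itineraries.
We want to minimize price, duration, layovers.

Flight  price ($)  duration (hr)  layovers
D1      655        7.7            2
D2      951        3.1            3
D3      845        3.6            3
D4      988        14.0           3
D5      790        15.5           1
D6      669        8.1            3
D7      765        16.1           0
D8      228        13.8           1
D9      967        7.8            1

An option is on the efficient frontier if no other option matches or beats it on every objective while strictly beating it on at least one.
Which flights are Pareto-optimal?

D1: not dominated.
D2: not dominated (best duration).
D3: not dominated.
D4: dominated by D1 (price 655≤988, duration 7.7≤14.0, layovers 2≤3).
D5: dominated by D8 (price 228≤790, duration 13.8≤15.5, layovers 1≤1).
D6: dominated by D1 (price 655≤669, duration 7.7≤8.1, layovers 2≤3).
D7: not dominated (best layovers).
D8: not dominated (best price).
D9: not dominated.

D1, D2, D3, D7, D8, D9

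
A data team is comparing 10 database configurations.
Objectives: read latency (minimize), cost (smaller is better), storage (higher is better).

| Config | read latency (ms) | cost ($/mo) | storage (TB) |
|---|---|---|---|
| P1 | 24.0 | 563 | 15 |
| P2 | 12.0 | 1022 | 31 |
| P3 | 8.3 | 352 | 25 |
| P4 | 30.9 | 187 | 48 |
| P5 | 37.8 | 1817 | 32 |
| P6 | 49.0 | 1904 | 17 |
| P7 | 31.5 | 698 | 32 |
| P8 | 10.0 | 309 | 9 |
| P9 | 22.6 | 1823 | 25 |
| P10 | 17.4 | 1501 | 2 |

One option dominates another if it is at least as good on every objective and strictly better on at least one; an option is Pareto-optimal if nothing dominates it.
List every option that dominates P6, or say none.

P2, P3, P4, P5, P7, P9

P2: read latency 12.0≤49.0, cost 1022≤1904, storage 31≥17 — dominates P6.
P3: read latency 8.3≤49.0, cost 352≤1904, storage 25≥17 — dominates P6.
P4: read latency 30.9≤49.0, cost 187≤1904, storage 48≥17 — dominates P6.
P5: read latency 37.8≤49.0, cost 1817≤1904, storage 32≥17 — dominates P6.
P7: read latency 31.5≤49.0, cost 698≤1904, storage 32≥17 — dominates P6.
P9: read latency 22.6≤49.0, cost 1823≤1904, storage 25≥17 — dominates P6.
Others (P1, P8, P10) are each worse than P6 on at least one objective.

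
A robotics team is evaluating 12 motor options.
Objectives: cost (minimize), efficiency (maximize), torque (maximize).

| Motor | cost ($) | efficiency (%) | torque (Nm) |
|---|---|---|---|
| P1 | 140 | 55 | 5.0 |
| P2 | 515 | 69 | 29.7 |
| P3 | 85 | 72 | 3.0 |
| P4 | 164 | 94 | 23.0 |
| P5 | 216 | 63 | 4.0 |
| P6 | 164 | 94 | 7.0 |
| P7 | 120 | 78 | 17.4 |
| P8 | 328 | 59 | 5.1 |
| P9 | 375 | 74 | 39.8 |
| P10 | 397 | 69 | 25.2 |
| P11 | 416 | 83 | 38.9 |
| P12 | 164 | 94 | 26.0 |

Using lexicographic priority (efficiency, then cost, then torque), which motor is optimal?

First maximize efficiency: best is 94, kept {P4, P6, P12}.
Then minimize cost: best is 164, kept {P4, P6, P12}.
Then maximize torque: best is 26.0, kept {P12}.

P12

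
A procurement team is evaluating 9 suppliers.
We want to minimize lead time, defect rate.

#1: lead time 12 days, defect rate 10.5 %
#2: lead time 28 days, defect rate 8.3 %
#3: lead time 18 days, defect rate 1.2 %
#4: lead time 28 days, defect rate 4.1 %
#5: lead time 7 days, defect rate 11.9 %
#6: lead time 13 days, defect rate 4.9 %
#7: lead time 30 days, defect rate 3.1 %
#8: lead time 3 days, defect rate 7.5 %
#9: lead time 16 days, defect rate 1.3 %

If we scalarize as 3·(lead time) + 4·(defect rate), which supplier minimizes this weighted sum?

#8

#1: 3·12 + 4·10.5 = 78.0
#2: 3·28 + 4·8.3 = 117.2
#3: 3·18 + 4·1.2 = 58.8
#4: 3·28 + 4·4.1 = 100.4
#5: 3·7 + 4·11.9 = 68.6
#6: 3·13 + 4·4.9 = 58.6
#7: 3·30 + 4·3.1 = 102.4
#8: 3·3 + 4·7.5 = 39.0
#9: 3·16 + 4·1.3 = 53.2
Lowest: #8 at 39.0.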